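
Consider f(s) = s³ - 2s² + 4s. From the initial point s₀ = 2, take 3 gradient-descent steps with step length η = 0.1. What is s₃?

0.5714688

f′(s) = 3s² - 4s + 4
s₁ = 2 − 0.1·8 = 1.2
s₂ = 1.2 − 0.1·3.52 = 0.848
s₃ = 0.848 − 0.1·2.765312 = 0.5714688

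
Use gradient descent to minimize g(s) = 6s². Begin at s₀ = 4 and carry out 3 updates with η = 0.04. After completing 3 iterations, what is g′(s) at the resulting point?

6.749184

g′(s) = 12s
Step 1: g′(4) = 48; s₁ = 4 − 0.04·48 = 2.08
Step 2: g′(2.08) = 24.96; s₂ = 2.08 − 0.04·24.96 = 1.0816
Step 3: g′(1.0816) = 12.9792; s₃ = 1.0816 − 0.04·12.9792 = 0.562432
g′(s) at (0.562432) = 6.749184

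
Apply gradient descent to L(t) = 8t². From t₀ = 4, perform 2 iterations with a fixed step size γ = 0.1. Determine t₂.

L′(t) = 16t
Step 1: L′(4) = 64; t₁ = 4 − 0.1·64 = -2.4
Step 2: L′(-2.4) = -38.4; t₂ = -2.4 − 0.1·(-38.4) = 1.44

1.44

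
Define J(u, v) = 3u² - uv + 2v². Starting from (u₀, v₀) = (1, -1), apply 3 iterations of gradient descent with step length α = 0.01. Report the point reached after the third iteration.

∇J = (6u - v, -u + 4v)
(u₁, v₁) = (1, -1) − 0.01·(7, -5) = (0.93, -0.95)
(u₂, v₂) = (0.93, -0.95) − 0.01·(6.53, -4.73) = (0.8647, -0.9027)
(u₃, v₃) = (0.8647, -0.9027) − 0.01·(6.0909, -4.4755) = (0.803791, -0.857945)

(0.803791, -0.857945)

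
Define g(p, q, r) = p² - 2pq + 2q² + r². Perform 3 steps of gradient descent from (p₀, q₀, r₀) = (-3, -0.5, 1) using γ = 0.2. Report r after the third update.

∇g = (2p - 2q, -2p + 4q, 2r)
Step 1: at (-3, -0.5, 1), ∇g = (-5, 4, 2) → (-3, -0.5, 1) − 0.2·(-5, 4, 2) = (-2, -1.3, 0.6)
Step 2: at (-2, -1.3, 0.6), ∇g = (-1.4, -1.2, 1.2) → (-2, -1.3, 0.6) − 0.2·(-1.4, -1.2, 1.2) = (-1.72, -1.06, 0.36)
Step 3: at (-1.72, -1.06, 0.36), ∇g = (-1.32, -0.8, 0.72) → (-1.72, -1.06, 0.36) − 0.2·(-1.32, -0.8, 0.72) = (-1.456, -0.9, 0.216)
r = 0.216

0.216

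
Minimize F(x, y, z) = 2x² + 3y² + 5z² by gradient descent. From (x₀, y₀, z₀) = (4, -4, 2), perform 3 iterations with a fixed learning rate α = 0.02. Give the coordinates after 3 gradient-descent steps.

∇F = (4x, 6y, 10z)
(x₁, y₁, z₁) = (4, -4, 2) − 0.02·(16, -24, 20) = (3.68, -3.52, 1.6)
(x₂, y₂, z₂) = (3.68, -3.52, 1.6) − 0.02·(14.72, -21.12, 16) = (3.3856, -3.0976, 1.28)
(x₃, y₃, z₃) = (3.3856, -3.0976, 1.28) − 0.02·(13.5424, -18.5856, 12.8) = (3.114752, -2.725888, 1.024)

(3.114752, -2.725888, 1.024)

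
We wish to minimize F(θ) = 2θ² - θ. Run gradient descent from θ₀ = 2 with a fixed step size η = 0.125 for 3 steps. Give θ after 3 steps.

0.46875

F′(θ) = 4θ - 1
Step 1: F′(2) = 7; θ₁ = 2 − 0.125·7 = 1.125
Step 2: F′(1.125) = 3.5; θ₂ = 1.125 − 0.125·3.5 = 0.6875
Step 3: F′(0.6875) = 1.75; θ₃ = 0.6875 − 0.125·1.75 = 0.46875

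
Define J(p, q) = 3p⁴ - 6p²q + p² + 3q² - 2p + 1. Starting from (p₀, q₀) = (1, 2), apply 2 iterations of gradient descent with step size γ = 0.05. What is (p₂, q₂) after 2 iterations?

(0.7144, 1.958)

∇J = (12p³ - 12pq + 2p - 2, -6p² + 6q)
Step 1: at (1, 2), ∇J = (-12, 6) → (1, 2) − 0.05·(-12, 6) = (1.6, 1.7)
Step 2: at (1.6, 1.7), ∇J = (17.712, -5.16) → (1.6, 1.7) − 0.05·(17.712, -5.16) = (0.7144, 1.958)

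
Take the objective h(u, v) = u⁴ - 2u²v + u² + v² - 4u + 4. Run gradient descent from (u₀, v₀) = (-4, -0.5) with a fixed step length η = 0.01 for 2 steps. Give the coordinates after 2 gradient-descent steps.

(-1.09050304, -0.135848)

∇h = (4u³ - 4uv + 2u - 4, -2u² + 2v)
(u₁, v₁) = (-4, -0.5) − 0.01·(-276, -33) = (-1.24, -0.17)
(u₂, v₂) = (-1.24, -0.17) − 0.01·(-14.949696, -3.4152) = (-1.09050304, -0.135848)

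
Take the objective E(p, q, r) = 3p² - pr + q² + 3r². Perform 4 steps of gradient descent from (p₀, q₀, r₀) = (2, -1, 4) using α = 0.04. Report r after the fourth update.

1.49753856

∇E = (6p - r, 2q, -p + 6r)
(p₁, q₁, r₁) = (2, -1, 4) − 0.04·(8, -2, 22) = (1.68, -0.92, 3.12)
(p₂, q₂, r₂) = (1.68, -0.92, 3.12) − 0.04·(6.96, -1.84, 17.04) = (1.4016, -0.8464, 2.4384)
(p₃, q₃, r₃) = (1.4016, -0.8464, 2.4384) − 0.04·(5.9712, -1.6928, 13.2288) = (1.162752, -0.778688, 1.909248)
(p₄, q₄, r₄) = (1.162752, -0.778688, 1.909248) − 0.04·(5.067264, -1.557376, 10.292736) = (0.96006144, -0.71639296, 1.49753856)
r = 1.49753856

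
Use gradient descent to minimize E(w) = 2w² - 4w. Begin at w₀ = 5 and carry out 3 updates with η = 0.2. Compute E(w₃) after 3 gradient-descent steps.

-1.997952

E′(w) = 4w - 4
Step 1: E′(5) = 16; w₁ = 5 − 0.2·16 = 1.8
Step 2: E′(1.8) = 3.2; w₂ = 1.8 − 0.2·3.2 = 1.16
Step 3: E′(1.16) = 0.64; w₃ = 1.16 − 0.2·0.64 = 1.032
E(1.032) = -1.997952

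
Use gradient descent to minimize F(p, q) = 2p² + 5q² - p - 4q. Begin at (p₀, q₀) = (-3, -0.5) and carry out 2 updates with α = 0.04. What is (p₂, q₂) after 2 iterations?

∇F = (4p - 1, 10q - 4)
(p₁, q₁) = (-3, -0.5) − 0.04·(-13, -9) = (-2.48, -0.14)
(p₂, q₂) = (-2.48, -0.14) − 0.04·(-10.92, -5.4) = (-2.0432, 0.076)

(-2.0432, 0.076)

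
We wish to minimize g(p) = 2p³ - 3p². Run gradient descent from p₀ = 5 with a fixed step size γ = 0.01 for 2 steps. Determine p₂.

g′(p) = 6p² - 6p
Step 1: g′(5) = 120; p₁ = 5 − 0.01·120 = 3.8
Step 2: g′(3.8) = 63.84; p₂ = 3.8 − 0.01·63.84 = 3.1616

3.1616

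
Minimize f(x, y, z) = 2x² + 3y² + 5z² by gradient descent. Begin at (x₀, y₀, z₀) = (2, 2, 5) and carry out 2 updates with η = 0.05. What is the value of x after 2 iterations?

1.28

∇f = (4x, 6y, 10z)
(x₁, y₁, z₁) = (2, 2, 5) − 0.05·(8, 12, 50) = (1.6, 1.4, 2.5)
(x₂, y₂, z₂) = (1.6, 1.4, 2.5) − 0.05·(6.4, 8.4, 25) = (1.28, 0.98, 1.25)
x = 1.28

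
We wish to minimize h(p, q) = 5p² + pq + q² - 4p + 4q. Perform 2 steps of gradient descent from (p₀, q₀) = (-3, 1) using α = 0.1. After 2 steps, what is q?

∇h = (10p + q - 4, p + 2q + 4)
Step 1: at (-3, 1), ∇h = (-33, 3) → (-3, 1) − 0.1·(-33, 3) = (0.3, 0.7)
Step 2: at (0.3, 0.7), ∇h = (-0.3, 5.7) → (0.3, 0.7) − 0.1·(-0.3, 5.7) = (0.33, 0.13)
q = 0.13

0.13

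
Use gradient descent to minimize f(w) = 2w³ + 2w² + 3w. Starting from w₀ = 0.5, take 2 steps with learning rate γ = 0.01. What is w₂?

0.3762465

f′(w) = 6w² + 4w + 3
Step 1: f′(0.5) = 6.5; w₁ = 0.5 − 0.01·6.5 = 0.435
Step 2: f′(0.435) = 5.87535; w₂ = 0.435 − 0.01·5.87535 = 0.3762465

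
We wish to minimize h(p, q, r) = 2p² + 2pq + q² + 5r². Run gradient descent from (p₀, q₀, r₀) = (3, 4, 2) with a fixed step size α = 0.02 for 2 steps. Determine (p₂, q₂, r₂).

∇h = (4p + 2q, 2p + 2q, 10r)
Step 1: at (3, 4, 2), ∇h = (20, 14, 20) → (3, 4, 2) − 0.02·(20, 14, 20) = (2.6, 3.72, 1.6)
Step 2: at (2.6, 3.72, 1.6), ∇h = (17.84, 12.64, 16) → (2.6, 3.72, 1.6) − 0.02·(17.84, 12.64, 16) = (2.2432, 3.4672, 1.28)

(2.2432, 3.4672, 1.28)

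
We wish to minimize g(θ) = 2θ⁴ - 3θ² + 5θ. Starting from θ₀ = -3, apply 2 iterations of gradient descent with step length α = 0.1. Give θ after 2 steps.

-3439.0176

g′(θ) = 8θ³ - 6θ + 5
θ₁ = -3 − 0.1·(-193) = 16.3
θ₂ = 16.3 − 0.1·34553.176 = -3439.0176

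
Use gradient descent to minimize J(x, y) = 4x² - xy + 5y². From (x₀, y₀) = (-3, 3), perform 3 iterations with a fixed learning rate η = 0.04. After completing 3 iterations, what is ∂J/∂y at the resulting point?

∇J = (8x - y, -x + 10y)
(x₁, y₁) = (-3, 3) − 0.04·(-27, 33) = (-1.92, 1.68)
(x₂, y₂) = (-1.92, 1.68) − 0.04·(-17.04, 18.72) = (-1.2384, 0.9312)
(x₃, y₃) = (-1.2384, 0.9312) − 0.04·(-10.8384, 10.5504) = (-0.804864, 0.509184)
∂J/∂y at (-0.804864, 0.509184) = 5.896704

5.896704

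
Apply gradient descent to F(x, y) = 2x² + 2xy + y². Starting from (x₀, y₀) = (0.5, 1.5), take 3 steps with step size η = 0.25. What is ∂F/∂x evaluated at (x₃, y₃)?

∇F = (4x + 2y, 2x + 2y)
(x₁, y₁) = (0.5, 1.5) − 0.25·(5, 4) = (-0.75, 0.5)
(x₂, y₂) = (-0.75, 0.5) − 0.25·(-2, -0.5) = (-0.25, 0.625)
(x₃, y₃) = (-0.25, 0.625) − 0.25·(0.25, 0.75) = (-0.3125, 0.4375)
∂F/∂x at (-0.3125, 0.4375) = -0.375

-0.375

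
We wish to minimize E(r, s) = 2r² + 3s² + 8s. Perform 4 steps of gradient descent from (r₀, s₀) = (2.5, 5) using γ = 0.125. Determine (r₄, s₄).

(0.15625, -1.30859375)

∇E = (4r, 6s + 8)
Step 1: at (2.5, 5), ∇E = (10, 38) → (2.5, 5) − 0.125·(10, 38) = (1.25, 0.25)
Step 2: at (1.25, 0.25), ∇E = (5, 9.5) → (1.25, 0.25) − 0.125·(5, 9.5) = (0.625, -0.9375)
Step 3: at (0.625, -0.9375), ∇E = (2.5, 2.375) → (0.625, -0.9375) − 0.125·(2.5, 2.375) = (0.3125, -1.234375)
Step 4: at (0.3125, -1.234375), ∇E = (1.25, 0.59375) → (0.3125, -1.234375) − 0.125·(1.25, 0.59375) = (0.15625, -1.30859375)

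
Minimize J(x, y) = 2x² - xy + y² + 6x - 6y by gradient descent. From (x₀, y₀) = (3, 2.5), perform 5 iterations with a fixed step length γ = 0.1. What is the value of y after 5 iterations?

∇J = (4x - y + 6, -x + 2y - 6)
(x₁, y₁) = (3, 2.5) − 0.1·(15.5, -4) = (1.45, 2.9)
(x₂, y₂) = (1.45, 2.9) − 0.1·(8.9, -1.65) = (0.56, 3.065)
(x₃, y₃) = (0.56, 3.065) − 0.1·(5.175, -0.43) = (0.0425, 3.108)
(x₄, y₄) = (0.0425, 3.108) − 0.1·(3.062, 0.1735) = (-0.2637, 3.09065)
(x₅, y₅) = (-0.2637, 3.09065) − 0.1·(1.85455, 0.445) = (-0.449155, 3.04615)
y = 3.04615

3.04615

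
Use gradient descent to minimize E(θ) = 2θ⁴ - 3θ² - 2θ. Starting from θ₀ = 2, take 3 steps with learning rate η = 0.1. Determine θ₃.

-3903

E′(θ) = 8θ³ - 6θ - 2
θ₁ = 2 − 0.1·50 = -3
θ₂ = -3 − 0.1·(-200) = 17
θ₃ = 17 − 0.1·39200 = -3903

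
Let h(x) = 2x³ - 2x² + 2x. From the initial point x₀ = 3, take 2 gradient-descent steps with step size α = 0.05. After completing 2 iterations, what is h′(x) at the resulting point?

2.005344

h′(x) = 6x² - 4x + 2
x₁ = 3 − 0.05·44 = 0.8
x₂ = 0.8 − 0.05·2.64 = 0.668
h′(x) at (0.668) = 2.005344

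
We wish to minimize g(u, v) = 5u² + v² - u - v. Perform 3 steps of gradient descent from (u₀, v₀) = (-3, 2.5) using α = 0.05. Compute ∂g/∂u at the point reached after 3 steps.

∇g = (10u - 1, 2v - 1)
Step 1: at (-3, 2.5), ∇g = (-31, 4) → (-3, 2.5) − 0.05·(-31, 4) = (-1.45, 2.3)
Step 2: at (-1.45, 2.3), ∇g = (-15.5, 3.6) → (-1.45, 2.3) − 0.05·(-15.5, 3.6) = (-0.675, 2.12)
Step 3: at (-0.675, 2.12), ∇g = (-7.75, 3.24) → (-0.675, 2.12) − 0.05·(-7.75, 3.24) = (-0.2875, 1.958)
∂g/∂u at (-0.2875, 1.958) = -3.875

-3.875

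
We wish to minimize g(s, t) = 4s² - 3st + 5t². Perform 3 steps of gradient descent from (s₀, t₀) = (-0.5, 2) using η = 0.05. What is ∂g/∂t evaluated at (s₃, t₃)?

∇g = (8s - 3t, -3s + 10t)
Step 1: at (-0.5, 2), ∇g = (-10, 21.5) → (-0.5, 2) − 0.05·(-10, 21.5) = (0, 0.925)
Step 2: at (0, 0.925), ∇g = (-2.775, 9.25) → (0, 0.925) − 0.05·(-2.775, 9.25) = (0.13875, 0.4625)
Step 3: at (0.13875, 0.4625), ∇g = (-0.2775, 4.20875) → (0.13875, 0.4625) − 0.05·(-0.2775, 4.20875) = (0.152625, 0.2520625)
∂g/∂t at (0.152625, 0.2520625) = 2.06275

2.06275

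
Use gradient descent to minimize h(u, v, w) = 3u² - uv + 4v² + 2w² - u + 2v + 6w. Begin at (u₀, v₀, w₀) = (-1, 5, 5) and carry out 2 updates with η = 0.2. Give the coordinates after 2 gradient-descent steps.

(-0.8, 2.04, -1.24)

∇h = (6u - v - 1, -u + 8v + 2, 4w + 6)
(u₁, v₁, w₁) = (-1, 5, 5) − 0.2·(-12, 43, 26) = (1.4, -3.6, -0.2)
(u₂, v₂, w₂) = (1.4, -3.6, -0.2) − 0.2·(11, -28.2, 5.2) = (-0.8, 2.04, -1.24)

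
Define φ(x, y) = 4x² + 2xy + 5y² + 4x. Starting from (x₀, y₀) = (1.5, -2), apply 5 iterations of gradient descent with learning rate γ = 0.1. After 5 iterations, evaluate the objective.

∇φ = (8x + 2y + 4, 2x + 10y)
(x₁, y₁) = (1.5, -2) − 0.1·(12, -17) = (0.3, -0.3)
(x₂, y₂) = (0.3, -0.3) − 0.1·(5.8, -2.4) = (-0.28, -0.06)
(x₃, y₃) = (-0.28, -0.06) − 0.1·(1.64, -1.16) = (-0.444, 0.056)
(x₄, y₄) = (-0.444, 0.056) − 0.1·(0.56, -0.328) = (-0.5, 0.0888)
(x₅, y₅) = (-0.5, 0.0888) − 0.1·(0.1776, -0.112) = (-0.51776, 0.1)
φ(-0.51776, 0.1) = -1.0522903296

-1.0522903296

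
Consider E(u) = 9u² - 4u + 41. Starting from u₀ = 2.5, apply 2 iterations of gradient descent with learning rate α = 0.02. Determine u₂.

E′(u) = 18u - 4
Step 1: E′(2.5) = 41; u₁ = 2.5 − 0.02·41 = 1.68
Step 2: E′(1.68) = 26.24; u₂ = 1.68 − 0.02·26.24 = 1.1552

1.1552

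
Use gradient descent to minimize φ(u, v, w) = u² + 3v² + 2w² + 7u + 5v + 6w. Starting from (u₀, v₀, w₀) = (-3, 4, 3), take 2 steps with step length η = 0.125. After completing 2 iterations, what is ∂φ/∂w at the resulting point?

4.5

∇φ = (2u + 7, 6v + 5, 4w + 6)
(u₁, v₁, w₁) = (-3, 4, 3) − 0.125·(1, 29, 18) = (-3.125, 0.375, 0.75)
(u₂, v₂, w₂) = (-3.125, 0.375, 0.75) − 0.125·(0.75, 7.25, 9) = (-3.21875, -0.53125, -0.375)
∂φ/∂w at (-3.21875, -0.53125, -0.375) = 4.5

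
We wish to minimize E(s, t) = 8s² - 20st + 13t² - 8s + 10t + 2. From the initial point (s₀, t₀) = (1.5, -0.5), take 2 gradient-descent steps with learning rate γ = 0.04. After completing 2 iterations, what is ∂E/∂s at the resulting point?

11.5616

∇E = (16s - 20t - 8, -20s + 26t + 10)
(s₁, t₁) = (1.5, -0.5) − 0.04·(26, -33) = (0.46, 0.82)
(s₂, t₂) = (0.46, 0.82) − 0.04·(-17.04, 22.12) = (1.1416, -0.0648)
∂E/∂s at (1.1416, -0.0648) = 11.5616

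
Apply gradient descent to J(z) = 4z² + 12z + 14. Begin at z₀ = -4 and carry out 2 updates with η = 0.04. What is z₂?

-2.656

J′(z) = 8z + 12
z₁ = -4 − 0.04·(-20) = -3.2
z₂ = -3.2 − 0.04·(-13.6) = -2.656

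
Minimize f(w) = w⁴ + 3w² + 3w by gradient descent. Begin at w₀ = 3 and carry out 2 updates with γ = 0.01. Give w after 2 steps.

1.37739156

f′(w) = 4w³ + 6w + 3
w₁ = 3 − 0.01·129 = 1.71
w₂ = 1.71 − 0.01·33.260844 = 1.37739156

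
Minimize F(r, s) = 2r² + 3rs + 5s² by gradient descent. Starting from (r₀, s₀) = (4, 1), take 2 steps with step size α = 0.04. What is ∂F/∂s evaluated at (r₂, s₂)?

∇F = (4r + 3s, 3r + 10s)
Step 1: at (4, 1), ∇F = (19, 22) → (4, 1) − 0.04·(19, 22) = (3.24, 0.12)
Step 2: at (3.24, 0.12), ∇F = (13.32, 10.92) → (3.24, 0.12) − 0.04·(13.32, 10.92) = (2.7072, -0.3168)
∂F/∂s at (2.7072, -0.3168) = 4.9536

4.9536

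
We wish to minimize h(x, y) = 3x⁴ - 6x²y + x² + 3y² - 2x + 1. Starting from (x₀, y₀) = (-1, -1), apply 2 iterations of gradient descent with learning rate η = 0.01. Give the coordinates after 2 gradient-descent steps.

(-0.56477824, -0.796096)

∇h = (12x³ - 12xy + 2x - 2, -6x² + 6y)
(x₁, y₁) = (-1, -1) − 0.01·(-28, -12) = (-0.72, -0.88)
(x₂, y₂) = (-0.72, -0.88) − 0.01·(-15.522176, -8.3904) = (-0.56477824, -0.796096)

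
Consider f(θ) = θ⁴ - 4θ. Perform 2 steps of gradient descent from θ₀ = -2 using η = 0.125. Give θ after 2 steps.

f′(θ) = 4θ³ - 4
θ₁ = -2 − 0.125·(-36) = 2.5
θ₂ = 2.5 − 0.125·58.5 = -4.8125

-4.8125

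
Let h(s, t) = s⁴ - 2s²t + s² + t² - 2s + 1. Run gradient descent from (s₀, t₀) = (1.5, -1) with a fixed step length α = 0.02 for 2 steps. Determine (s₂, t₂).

∇h = (4s³ - 4st + 2s - 2, -2s² + 2t)
(s₁, t₁) = (1.5, -1) − 0.02·(20.5, -6.5) = (1.09, -0.87)
(s₂, t₂) = (1.09, -0.87) − 0.02·(9.153316, -4.1162) = (0.90693368, -0.787676)

(0.90693368, -0.787676)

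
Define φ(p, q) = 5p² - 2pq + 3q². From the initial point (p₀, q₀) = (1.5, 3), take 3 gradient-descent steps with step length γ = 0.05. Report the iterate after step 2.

∇φ = (10p - 2q, -2p + 6q)
(p₁, q₁) = (1.5, 3) − 0.05·(9, 15) = (1.05, 2.25)
(p₂, q₂) = (1.05, 2.25) − 0.05·(6, 11.4) = (0.75, 1.68)

(0.75, 1.68)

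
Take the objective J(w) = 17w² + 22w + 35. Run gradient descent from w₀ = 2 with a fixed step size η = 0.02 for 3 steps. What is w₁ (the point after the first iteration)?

0.2

J′(w) = 34w + 22
Step 1: J′(2) = 90; w₁ = 2 − 0.02·90 = 0.2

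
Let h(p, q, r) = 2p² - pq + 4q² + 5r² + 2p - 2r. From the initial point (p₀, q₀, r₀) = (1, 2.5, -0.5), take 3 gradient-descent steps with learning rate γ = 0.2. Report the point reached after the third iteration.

(-0.352, -0.624, 0.9)

∇h = (4p - q + 2, -p + 8q, 10r - 2)
(p₁, q₁, r₁) = (1, 2.5, -0.5) − 0.2·(3.5, 19, -7) = (0.3, -1.3, 0.9)
(p₂, q₂, r₂) = (0.3, -1.3, 0.9) − 0.2·(4.5, -10.7, 7) = (-0.6, 0.84, -0.5)
(p₃, q₃, r₃) = (-0.6, 0.84, -0.5) − 0.2·(-1.24, 7.32, -7) = (-0.352, -0.624, 0.9)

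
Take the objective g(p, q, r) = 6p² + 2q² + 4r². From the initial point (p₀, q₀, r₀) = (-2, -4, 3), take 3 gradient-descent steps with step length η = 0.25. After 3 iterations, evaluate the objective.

1572

∇g = (12p, 4q, 8r)
(p₁, q₁, r₁) = (-2, -4, 3) − 0.25·(-24, -16, 24) = (4, 0, -3)
(p₂, q₂, r₂) = (4, 0, -3) − 0.25·(48, 0, -24) = (-8, 0, 3)
(p₃, q₃, r₃) = (-8, 0, 3) − 0.25·(-96, 0, 24) = (16, 0, -3)
g(16, 0, -3) = 1572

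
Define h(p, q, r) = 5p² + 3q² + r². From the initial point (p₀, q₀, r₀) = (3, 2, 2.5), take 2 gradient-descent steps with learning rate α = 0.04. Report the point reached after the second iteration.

(1.08, 1.1552, 2.116)

∇h = (10p, 6q, 2r)
Step 1: at (3, 2, 2.5), ∇h = (30, 12, 5) → (3, 2, 2.5) − 0.04·(30, 12, 5) = (1.8, 1.52, 2.3)
Step 2: at (1.8, 1.52, 2.3), ∇h = (18, 9.12, 4.6) → (1.8, 1.52, 2.3) − 0.04·(18, 9.12, 4.6) = (1.08, 1.1552, 2.116)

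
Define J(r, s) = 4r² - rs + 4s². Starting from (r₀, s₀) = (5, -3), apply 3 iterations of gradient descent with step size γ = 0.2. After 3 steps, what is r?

-2.112

∇J = (8r - s, -r + 8s)
Step 1: at (5, -3), ∇J = (43, -29) → (5, -3) − 0.2·(43, -29) = (-3.6, 2.8)
Step 2: at (-3.6, 2.8), ∇J = (-31.6, 26) → (-3.6, 2.8) − 0.2·(-31.6, 26) = (2.72, -2.4)
Step 3: at (2.72, -2.4), ∇J = (24.16, -21.92) → (2.72, -2.4) − 0.2·(24.16, -21.92) = (-2.112, 1.984)
r = -2.112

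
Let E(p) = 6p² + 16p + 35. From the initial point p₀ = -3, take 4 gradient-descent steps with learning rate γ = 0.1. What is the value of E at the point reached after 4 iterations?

E′(p) = 12p + 16
p₁ = -3 − 0.1·(-20) = -1
p₂ = -1 − 0.1·4 = -1.4
p₃ = -1.4 − 0.1·(-0.8) = -1.32
p₄ = -1.32 − 0.1·0.16 = -1.336
E(-1.336) = 24.333376

24.333376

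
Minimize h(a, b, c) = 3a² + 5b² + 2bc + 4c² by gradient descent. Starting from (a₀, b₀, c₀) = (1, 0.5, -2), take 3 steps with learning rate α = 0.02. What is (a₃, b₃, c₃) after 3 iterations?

(0.681472, 0.419488, -1.233728)

∇h = (6a, 10b + 2c, 2b + 8c)
(a₁, b₁, c₁) = (1, 0.5, -2) − 0.02·(6, 1, -15) = (0.88, 0.48, -1.7)
(a₂, b₂, c₂) = (0.88, 0.48, -1.7) − 0.02·(5.28, 1.4, -12.64) = (0.7744, 0.452, -1.4472)
(a₃, b₃, c₃) = (0.7744, 0.452, -1.4472) − 0.02·(4.6464, 1.6256, -10.6736) = (0.681472, 0.419488, -1.233728)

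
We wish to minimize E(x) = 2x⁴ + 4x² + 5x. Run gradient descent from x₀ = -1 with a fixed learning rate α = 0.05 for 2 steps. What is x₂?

-0.48355

E′(x) = 8x³ + 8x + 5
x₁ = -1 − 0.05·(-11) = -0.45
x₂ = -0.45 − 0.05·0.671 = -0.48355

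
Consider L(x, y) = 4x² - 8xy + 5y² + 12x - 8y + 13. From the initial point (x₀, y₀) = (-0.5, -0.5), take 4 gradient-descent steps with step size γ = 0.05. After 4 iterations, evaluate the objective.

∇L = (8x - 8y + 12, -8x + 10y - 8)
Step 1: at (-0.5, -0.5), ∇L = (12, -9) → (-0.5, -0.5) − 0.05·(12, -9) = (-1.1, -0.05)
Step 2: at (-1.1, -0.05), ∇L = (3.6, 0.3) → (-1.1, -0.05) − 0.05·(3.6, 0.3) = (-1.28, -0.065)
Step 3: at (-1.28, -0.065), ∇L = (2.28, 1.59) → (-1.28, -0.065) − 0.05·(2.28, 1.59) = (-1.394, -0.1445)
Step 4: at (-1.394, -0.1445), ∇L = (2.004, 1.707) → (-1.394, -0.1445) − 0.05·(2.004, 1.707) = (-1.4942, -0.22985)
L(-1.4942, -0.22985) = 3.3555547125

3.3555547125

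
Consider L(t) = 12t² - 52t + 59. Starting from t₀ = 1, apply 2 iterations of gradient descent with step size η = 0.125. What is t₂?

-2.5

L′(t) = 24t - 52
Step 1: L′(1) = -28; t₁ = 1 − 0.125·(-28) = 4.5
Step 2: L′(4.5) = 56; t₂ = 4.5 − 0.125·56 = -2.5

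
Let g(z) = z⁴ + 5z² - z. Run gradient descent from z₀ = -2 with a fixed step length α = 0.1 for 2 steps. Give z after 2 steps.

-14.2748

g′(z) = 4z³ + 10z - 1
z₁ = -2 − 0.1·(-53) = 3.3
z₂ = 3.3 − 0.1·175.748 = -14.2748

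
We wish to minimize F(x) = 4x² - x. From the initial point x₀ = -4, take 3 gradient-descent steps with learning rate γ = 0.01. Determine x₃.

F′(x) = 8x - 1
x₁ = -4 − 0.01·(-33) = -3.67
x₂ = -3.67 − 0.01·(-30.36) = -3.3664
x₃ = -3.3664 − 0.01·(-27.9312) = -3.087088

-3.087088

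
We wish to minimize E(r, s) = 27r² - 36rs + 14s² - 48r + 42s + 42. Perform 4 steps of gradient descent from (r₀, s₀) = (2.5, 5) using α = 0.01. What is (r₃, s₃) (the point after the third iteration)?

∇E = (54r - 36s - 48, -36r + 28s + 42)
(r₁, s₁) = (2.5, 5) − 0.01·(-93, 92) = (3.43, 4.08)
(r₂, s₂) = (3.43, 4.08) − 0.01·(-9.66, 32.76) = (3.5266, 3.7524)
(r₃, s₃) = (3.5266, 3.7524) − 0.01·(7.35, 20.1096) = (3.4531, 3.551304)

(3.4531, 3.551304)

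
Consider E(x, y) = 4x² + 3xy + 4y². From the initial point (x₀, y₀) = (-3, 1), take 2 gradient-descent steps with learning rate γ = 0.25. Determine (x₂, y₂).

∇E = (8x + 3y, 3x + 8y)
(x₁, y₁) = (-3, 1) − 0.25·(-21, -1) = (2.25, 1.25)
(x₂, y₂) = (2.25, 1.25) − 0.25·(21.75, 16.75) = (-3.1875, -2.9375)

(-3.1875, -2.9375)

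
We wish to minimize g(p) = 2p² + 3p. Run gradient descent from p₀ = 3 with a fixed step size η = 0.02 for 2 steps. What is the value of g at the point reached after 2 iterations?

g′(p) = 4p + 3
Step 1: g′(3) = 15; p₁ = 3 − 0.02·15 = 2.7
Step 2: g′(2.7) = 13.8; p₂ = 2.7 − 0.02·13.8 = 2.424
g(2.424) = 19.023552

19.023552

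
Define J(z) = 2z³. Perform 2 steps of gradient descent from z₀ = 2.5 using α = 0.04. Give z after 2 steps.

0.76

J′(z) = 6z²
Step 1: J′(2.5) = 37.5; z₁ = 2.5 − 0.04·37.5 = 1
Step 2: J′(1) = 6; z₂ = 1 − 0.04·6 = 0.76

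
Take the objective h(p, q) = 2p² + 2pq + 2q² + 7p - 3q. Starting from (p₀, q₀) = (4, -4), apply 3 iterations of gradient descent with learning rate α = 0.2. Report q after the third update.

∇h = (4p + 2q + 7, 2p + 4q - 3)
Step 1: at (4, -4), ∇h = (15, -11) → (4, -4) − 0.2·(15, -11) = (1, -1.8)
Step 2: at (1, -1.8), ∇h = (7.4, -8.2) → (1, -1.8) − 0.2·(7.4, -8.2) = (-0.48, -0.16)
Step 3: at (-0.48, -0.16), ∇h = (4.76, -4.6) → (-0.48, -0.16) − 0.2·(4.76, -4.6) = (-1.432, 0.76)
q = 0.76

0.76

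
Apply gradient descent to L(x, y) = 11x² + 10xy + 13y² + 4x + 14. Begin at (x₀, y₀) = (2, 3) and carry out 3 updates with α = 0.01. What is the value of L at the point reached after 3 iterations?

∇L = (22x + 10y + 4, 10x + 26y)
(x₁, y₁) = (2, 3) − 0.01·(78, 98) = (1.22, 2.02)
(x₂, y₂) = (1.22, 2.02) − 0.01·(51.04, 64.72) = (0.7096, 1.3728)
(x₃, y₃) = (0.7096, 1.3728) − 0.01·(33.3392, 42.7888) = (0.376208, 0.944912)
L(0.376208, 0.944912) = 32.223686529536

32.223686529536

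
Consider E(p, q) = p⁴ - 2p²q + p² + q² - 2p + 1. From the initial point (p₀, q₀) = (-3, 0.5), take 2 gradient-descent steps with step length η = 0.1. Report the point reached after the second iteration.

∇E = (4p³ - 4pq + 2p - 2, -2p² + 2q)
(p₁, q₁) = (-3, 0.5) − 0.1·(-110, -17) = (8, 2.2)
(p₂, q₂) = (8, 2.2) − 0.1·(1991.6, -123.6) = (-191.16, 14.56)

(-191.16, 14.56)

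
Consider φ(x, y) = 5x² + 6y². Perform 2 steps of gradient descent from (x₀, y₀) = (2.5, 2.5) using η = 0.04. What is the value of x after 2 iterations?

0.9

∇φ = (10x, 12y)
(x₁, y₁) = (2.5, 2.5) − 0.04·(25, 30) = (1.5, 1.3)
(x₂, y₂) = (1.5, 1.3) − 0.04·(15, 15.6) = (0.9, 0.676)
x = 0.9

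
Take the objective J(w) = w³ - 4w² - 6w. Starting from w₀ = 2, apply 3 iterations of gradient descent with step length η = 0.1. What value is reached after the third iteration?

3.273

J′(w) = 3w² - 8w - 6
w₁ = 2 − 0.1·(-10) = 3
w₂ = 3 − 0.1·(-3) = 3.3
w₃ = 3.3 − 0.1·0.27 = 3.273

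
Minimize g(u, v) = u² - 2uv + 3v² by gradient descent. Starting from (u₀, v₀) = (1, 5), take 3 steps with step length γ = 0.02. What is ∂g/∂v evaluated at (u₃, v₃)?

∇g = (2u - 2v, -2u + 6v)
Step 1: at (1, 5), ∇g = (-8, 28) → (1, 5) − 0.02·(-8, 28) = (1.16, 4.44)
Step 2: at (1.16, 4.44), ∇g = (-6.56, 24.32) → (1.16, 4.44) − 0.02·(-6.56, 24.32) = (1.2912, 3.9536)
Step 3: at (1.2912, 3.9536), ∇g = (-5.3248, 21.1392) → (1.2912, 3.9536) − 0.02·(-5.3248, 21.1392) = (1.397696, 3.530816)
∂g/∂v at (1.397696, 3.530816) = 18.389504

18.389504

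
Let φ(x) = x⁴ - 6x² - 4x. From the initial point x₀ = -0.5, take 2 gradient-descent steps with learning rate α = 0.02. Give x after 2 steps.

φ′(x) = 4x³ - 12x - 4
x₁ = -0.5 − 0.02·1.5 = -0.53
x₂ = -0.53 − 0.02·1.764492 = -0.56528984

-0.56528984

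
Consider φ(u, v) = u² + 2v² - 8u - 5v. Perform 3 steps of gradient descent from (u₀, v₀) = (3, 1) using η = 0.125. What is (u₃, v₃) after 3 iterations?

∇φ = (2u - 8, 4v - 5)
(u₁, v₁) = (3, 1) − 0.125·(-2, -1) = (3.25, 1.125)
(u₂, v₂) = (3.25, 1.125) − 0.125·(-1.5, -0.5) = (3.4375, 1.1875)
(u₃, v₃) = (3.4375, 1.1875) − 0.125·(-1.125, -0.25) = (3.578125, 1.21875)

(3.578125, 1.21875)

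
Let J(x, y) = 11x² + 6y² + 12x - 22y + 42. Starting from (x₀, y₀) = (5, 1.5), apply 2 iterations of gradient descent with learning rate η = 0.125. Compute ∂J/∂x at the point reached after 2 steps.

373.625

∇J = (22x + 12, 12y - 22)
(x₁, y₁) = (5, 1.5) − 0.125·(122, -4) = (-10.25, 2)
(x₂, y₂) = (-10.25, 2) − 0.125·(-213.5, 2) = (16.4375, 1.75)
∂J/∂x at (16.4375, 1.75) = 373.625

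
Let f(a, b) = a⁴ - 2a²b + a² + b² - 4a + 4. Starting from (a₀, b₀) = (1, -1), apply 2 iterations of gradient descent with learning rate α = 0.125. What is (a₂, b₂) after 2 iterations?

(0.6171875, -0.359375)

∇f = (4a³ - 4ab + 2a - 4, -2a² + 2b)
Step 1: at (1, -1), ∇f = (6, -4) → (1, -1) − 0.125·(6, -4) = (0.25, -0.5)
Step 2: at (0.25, -0.5), ∇f = (-2.9375, -1.125) → (0.25, -0.5) − 0.125·(-2.9375, -1.125) = (0.6171875, -0.359375)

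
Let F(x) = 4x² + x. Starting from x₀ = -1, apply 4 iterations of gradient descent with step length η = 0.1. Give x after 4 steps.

F′(x) = 8x + 1
Step 1: F′(-1) = -7; x₁ = -1 − 0.1·(-7) = -0.3
Step 2: F′(-0.3) = -1.4; x₂ = -0.3 − 0.1·(-1.4) = -0.16
Step 3: F′(-0.16) = -0.28; x₃ = -0.16 − 0.1·(-0.28) = -0.132
Step 4: F′(-0.132) = -0.056; x₄ = -0.132 − 0.1·(-0.056) = -0.1264

-0.1264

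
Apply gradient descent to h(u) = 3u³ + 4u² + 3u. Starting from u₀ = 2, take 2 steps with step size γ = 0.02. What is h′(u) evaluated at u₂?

10.12608036

h′(u) = 9u² + 8u + 3
Step 1: h′(2) = 55; u₁ = 2 − 0.02·55 = 0.9
Step 2: h′(0.9) = 17.49; u₂ = 0.9 − 0.02·17.49 = 0.5502
h′(u) at (0.5502) = 10.12608036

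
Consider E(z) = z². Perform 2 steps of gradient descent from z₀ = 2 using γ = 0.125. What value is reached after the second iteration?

E′(z) = 2z
z₁ = 2 − 0.125·4 = 1.5
z₂ = 1.5 − 0.125·3 = 1.125

1.125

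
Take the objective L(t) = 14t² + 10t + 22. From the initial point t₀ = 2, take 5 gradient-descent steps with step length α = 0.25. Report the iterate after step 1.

L′(t) = 28t + 10
t₁ = 2 − 0.25·66 = -14.5

-14.5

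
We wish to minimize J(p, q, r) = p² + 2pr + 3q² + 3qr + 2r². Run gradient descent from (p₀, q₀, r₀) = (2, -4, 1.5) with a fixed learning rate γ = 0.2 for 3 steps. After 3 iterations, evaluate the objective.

1.3696

∇J = (2p + 2r, 6q + 3r, 2p + 3q + 4r)
(p₁, q₁, r₁) = (2, -4, 1.5) − 0.2·(7, -19.5, -2) = (0.6, -0.1, 1.9)
(p₂, q₂, r₂) = (0.6, -0.1, 1.9) − 0.2·(5, 5.1, 8.5) = (-0.4, -1.12, 0.2)
(p₃, q₃, r₃) = (-0.4, -1.12, 0.2) − 0.2·(-0.4, -6.12, -3.36) = (-0.32, 0.104, 0.872)
J(-0.32, 0.104, 0.872) = 1.3696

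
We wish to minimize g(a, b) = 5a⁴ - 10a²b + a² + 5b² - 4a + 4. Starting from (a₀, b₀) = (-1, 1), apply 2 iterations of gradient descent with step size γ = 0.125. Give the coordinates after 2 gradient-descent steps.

∇g = (20a³ - 20ab + 2a - 4, -10a² + 10b)
(a₁, b₁) = (-1, 1) − 0.125·(-6, 0) = (-0.25, 1)
(a₂, b₂) = (-0.25, 1) − 0.125·(0.1875, 9.375) = (-0.2734375, -0.171875)

(-0.2734375, -0.171875)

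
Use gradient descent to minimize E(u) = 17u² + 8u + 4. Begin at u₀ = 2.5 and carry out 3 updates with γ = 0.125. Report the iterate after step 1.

-9.125

E′(u) = 34u + 8
u₁ = 2.5 − 0.125·93 = -9.125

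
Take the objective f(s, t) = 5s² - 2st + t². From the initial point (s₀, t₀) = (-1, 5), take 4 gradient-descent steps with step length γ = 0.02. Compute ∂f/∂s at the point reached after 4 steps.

-7.01019136

∇f = (10s - 2t, -2s + 2t)
Step 1: at (-1, 5), ∇f = (-20, 12) → (-1, 5) − 0.02·(-20, 12) = (-0.6, 4.76)
Step 2: at (-0.6, 4.76), ∇f = (-15.52, 10.72) → (-0.6, 4.76) − 0.02·(-15.52, 10.72) = (-0.2896, 4.5456)
Step 3: at (-0.2896, 4.5456), ∇f = (-11.9872, 9.6704) → (-0.2896, 4.5456) − 0.02·(-11.9872, 9.6704) = (-0.049856, 4.352192)
Step 4: at (-0.049856, 4.352192), ∇f = (-9.202944, 8.804096) → (-0.049856, 4.352192) − 0.02·(-9.202944, 8.804096) = (0.13420288, 4.17611008)
∂f/∂s at (0.13420288, 4.17611008) = -7.01019136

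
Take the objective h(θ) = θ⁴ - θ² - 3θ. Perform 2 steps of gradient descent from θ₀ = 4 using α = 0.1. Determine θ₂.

3421.75

h′(θ) = 4θ³ - 2θ - 3
θ₁ = 4 − 0.1·245 = -20.5
θ₂ = -20.5 − 0.1·(-34422.5) = 3421.75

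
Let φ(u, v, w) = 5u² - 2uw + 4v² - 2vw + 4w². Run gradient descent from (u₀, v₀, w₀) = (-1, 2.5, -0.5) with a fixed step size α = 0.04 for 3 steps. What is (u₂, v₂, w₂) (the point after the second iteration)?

(-0.4016, 1.1112, -0.068)

∇φ = (10u - 2w, 8v - 2w, -2u - 2v + 8w)
Step 1: at (-1, 2.5, -0.5), ∇φ = (-9, 21, -7) → (-1, 2.5, -0.5) − 0.04·(-9, 21, -7) = (-0.64, 1.66, -0.22)
Step 2: at (-0.64, 1.66, -0.22), ∇φ = (-5.96, 13.72, -3.8) → (-0.64, 1.66, -0.22) − 0.04·(-5.96, 13.72, -3.8) = (-0.4016, 1.1112, -0.068)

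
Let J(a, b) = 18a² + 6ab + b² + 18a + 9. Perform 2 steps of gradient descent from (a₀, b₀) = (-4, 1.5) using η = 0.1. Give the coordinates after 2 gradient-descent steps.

(-23.98, -1.74)

∇J = (36a + 6b + 18, 6a + 2b)
(a₁, b₁) = (-4, 1.5) − 0.1·(-117, -21) = (7.7, 3.6)
(a₂, b₂) = (7.7, 3.6) − 0.1·(316.8, 53.4) = (-23.98, -1.74)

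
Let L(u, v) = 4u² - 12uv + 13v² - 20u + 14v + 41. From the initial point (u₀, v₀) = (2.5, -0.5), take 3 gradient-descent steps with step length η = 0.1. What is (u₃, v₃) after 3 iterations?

(-0.5, 9.648)

∇L = (8u - 12v - 20, -12u + 26v + 14)
(u₁, v₁) = (2.5, -0.5) − 0.1·(6, -29) = (1.9, 2.4)
(u₂, v₂) = (1.9, 2.4) − 0.1·(-33.6, 53.6) = (5.26, -2.96)
(u₃, v₃) = (5.26, -2.96) − 0.1·(57.6, -126.08) = (-0.5, 9.648)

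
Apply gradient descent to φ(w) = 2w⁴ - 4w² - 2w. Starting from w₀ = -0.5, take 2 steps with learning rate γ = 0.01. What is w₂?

φ′(w) = 8w³ - 8w - 2
Step 1: φ′(-0.5) = 1; w₁ = -0.5 − 0.01·1 = -0.51
Step 2: φ′(-0.51) = 1.018792; w₂ = -0.51 − 0.01·1.018792 = -0.52018792

-0.52018792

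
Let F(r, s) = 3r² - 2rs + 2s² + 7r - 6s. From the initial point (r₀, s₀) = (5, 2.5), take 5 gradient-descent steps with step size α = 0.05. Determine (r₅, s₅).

(0.63775, 2.581)

∇F = (6r - 2s + 7, -2r + 4s - 6)
Step 1: at (5, 2.5), ∇F = (32, -6) → (5, 2.5) − 0.05·(32, -6) = (3.4, 2.8)
Step 2: at (3.4, 2.8), ∇F = (21.8, -1.6) → (3.4, 2.8) − 0.05·(21.8, -1.6) = (2.31, 2.88)
Step 3: at (2.31, 2.88), ∇F = (15.1, 0.9) → (2.31, 2.88) − 0.05·(15.1, 0.9) = (1.555, 2.835)
Step 4: at (1.555, 2.835), ∇F = (10.66, 2.23) → (1.555, 2.835) − 0.05·(10.66, 2.23) = (1.022, 2.7235)
Step 5: at (1.022, 2.7235), ∇F = (7.685, 2.85) → (1.022, 2.7235) − 0.05·(7.685, 2.85) = (0.63775, 2.581)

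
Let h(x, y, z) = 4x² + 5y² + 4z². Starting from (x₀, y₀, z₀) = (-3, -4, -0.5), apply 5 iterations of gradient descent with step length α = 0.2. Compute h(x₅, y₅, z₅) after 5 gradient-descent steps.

80.2237248512

∇h = (8x, 10y, 8z)
Step 1: at (-3, -4, -0.5), ∇h = (-24, -40, -4) → (-3, -4, -0.5) − 0.2·(-24, -40, -4) = (1.8, 4, 0.3)
Step 2: at (1.8, 4, 0.3), ∇h = (14.4, 40, 2.4) → (1.8, 4, 0.3) − 0.2·(14.4, 40, 2.4) = (-1.08, -4, -0.18)
Step 3: at (-1.08, -4, -0.18), ∇h = (-8.64, -40, -1.44) → (-1.08, -4, -0.18) − 0.2·(-8.64, -40, -1.44) = (0.648, 4, 0.108)
Step 4: at (0.648, 4, 0.108), ∇h = (5.184, 40, 0.864) → (0.648, 4, 0.108) − 0.2·(5.184, 40, 0.864) = (-0.3888, -4, -0.0648)
Step 5: at (-0.3888, -4, -0.0648), ∇h = (-3.1104, -40, -0.5184) → (-0.3888, -4, -0.0648) − 0.2·(-3.1104, -40, -0.5184) = (0.23328, 4, 0.03888)
h(0.23328, 4, 0.03888) = 80.2237248512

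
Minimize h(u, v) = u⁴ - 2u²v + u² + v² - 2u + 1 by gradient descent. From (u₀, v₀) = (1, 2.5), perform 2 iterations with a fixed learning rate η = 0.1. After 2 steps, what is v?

2.272

∇h = (4u³ - 4uv + 2u - 2, -2u² + 2v)
(u₁, v₁) = (1, 2.5) − 0.1·(-6, 3) = (1.6, 2.2)
(u₂, v₂) = (1.6, 2.2) − 0.1·(3.504, -0.72) = (1.2496, 2.272)
v = 2.272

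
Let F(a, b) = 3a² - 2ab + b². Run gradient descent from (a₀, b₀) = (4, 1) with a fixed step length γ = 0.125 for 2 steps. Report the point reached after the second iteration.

(0.75, 1.625)

∇F = (6a - 2b, -2a + 2b)
Step 1: at (4, 1), ∇F = (22, -6) → (4, 1) − 0.125·(22, -6) = (1.25, 1.75)
Step 2: at (1.25, 1.75), ∇F = (4, 1) → (1.25, 1.75) − 0.125·(4, 1) = (0.75, 1.625)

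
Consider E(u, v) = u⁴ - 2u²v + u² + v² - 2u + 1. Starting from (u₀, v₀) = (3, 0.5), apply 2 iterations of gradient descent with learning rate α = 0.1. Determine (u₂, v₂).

(163.0224, 13.312)

∇E = (4u³ - 4uv + 2u - 2, -2u² + 2v)
(u₁, v₁) = (3, 0.5) − 0.1·(106, -17) = (-7.6, 2.2)
(u₂, v₂) = (-7.6, 2.2) − 0.1·(-1706.224, -111.12) = (163.0224, 13.312)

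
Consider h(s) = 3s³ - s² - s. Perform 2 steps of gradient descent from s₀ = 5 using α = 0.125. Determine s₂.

-559.2578125

h′(s) = 9s² - 2s - 1
Step 1: h′(5) = 214; s₁ = 5 − 0.125·214 = -21.75
Step 2: h′(-21.75) = 4300.0625; s₂ = -21.75 − 0.125·4300.0625 = -559.2578125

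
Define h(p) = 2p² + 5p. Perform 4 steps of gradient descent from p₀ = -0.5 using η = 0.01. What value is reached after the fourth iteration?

h′(p) = 4p + 5
p₁ = -0.5 − 0.01·3 = -0.53
p₂ = -0.53 − 0.01·2.88 = -0.5588
p₃ = -0.5588 − 0.01·2.7648 = -0.586448
p₄ = -0.586448 − 0.01·2.654208 = -0.61299008

-0.61299008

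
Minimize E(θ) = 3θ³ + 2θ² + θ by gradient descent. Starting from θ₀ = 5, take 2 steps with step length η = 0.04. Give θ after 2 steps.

-12.538816

E′(θ) = 9θ² + 4θ + 1
θ₁ = 5 − 0.04·246 = -4.84
θ₂ = -4.84 − 0.04·192.4704 = -12.538816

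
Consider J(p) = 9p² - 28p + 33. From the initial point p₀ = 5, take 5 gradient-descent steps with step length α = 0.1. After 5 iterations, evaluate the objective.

22.6873988096

J′(p) = 18p - 28
p₁ = 5 − 0.1·62 = -1.2
p₂ = -1.2 − 0.1·(-49.6) = 3.76
p₃ = 3.76 − 0.1·39.68 = -0.208
p₄ = -0.208 − 0.1·(-31.744) = 2.9664
p₅ = 2.9664 − 0.1·25.3952 = 0.42688
J(0.42688) = 22.6873988096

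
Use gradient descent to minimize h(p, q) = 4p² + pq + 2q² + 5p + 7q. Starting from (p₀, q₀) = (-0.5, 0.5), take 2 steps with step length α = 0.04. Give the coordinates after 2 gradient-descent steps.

(-0.5872, -0.1232)

∇h = (8p + q + 5, p + 4q + 7)
(p₁, q₁) = (-0.5, 0.5) − 0.04·(1.5, 8.5) = (-0.56, 0.16)
(p₂, q₂) = (-0.56, 0.16) − 0.04·(0.68, 7.08) = (-0.5872, -0.1232)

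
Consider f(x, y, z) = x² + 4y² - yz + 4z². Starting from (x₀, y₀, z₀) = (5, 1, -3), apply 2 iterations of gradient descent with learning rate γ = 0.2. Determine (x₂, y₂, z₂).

(1.8, 1.12, -1.44)

∇f = (2x, 8y - z, -y + 8z)
(x₁, y₁, z₁) = (5, 1, -3) − 0.2·(10, 11, -25) = (3, -1.2, 2)
(x₂, y₂, z₂) = (3, -1.2, 2) − 0.2·(6, -11.6, 17.2) = (1.8, 1.12, -1.44)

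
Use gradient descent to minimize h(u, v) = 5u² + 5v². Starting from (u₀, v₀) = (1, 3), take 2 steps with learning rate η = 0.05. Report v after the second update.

∇h = (10u, 10v)
(u₁, v₁) = (1, 3) − 0.05·(10, 30) = (0.5, 1.5)
(u₂, v₂) = (0.5, 1.5) − 0.05·(5, 15) = (0.25, 0.75)
v = 0.75

0.75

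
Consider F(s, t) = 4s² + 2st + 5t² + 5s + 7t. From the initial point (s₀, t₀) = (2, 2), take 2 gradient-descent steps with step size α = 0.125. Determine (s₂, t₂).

(-0.15625, -0.125)

∇F = (8s + 2t + 5, 2s + 10t + 7)
(s₁, t₁) = (2, 2) − 0.125·(25, 31) = (-1.125, -1.875)
(s₂, t₂) = (-1.125, -1.875) − 0.125·(-7.75, -14) = (-0.15625, -0.125)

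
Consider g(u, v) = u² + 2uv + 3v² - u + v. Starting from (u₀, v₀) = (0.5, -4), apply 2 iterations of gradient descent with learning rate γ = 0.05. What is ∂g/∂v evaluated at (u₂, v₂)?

-9.72

∇g = (2u + 2v - 1, 2u + 6v + 1)
(u₁, v₁) = (0.5, -4) − 0.05·(-8, -22) = (0.9, -2.9)
(u₂, v₂) = (0.9, -2.9) − 0.05·(-5, -14.6) = (1.15, -2.17)
∂g/∂v at (1.15, -2.17) = -9.72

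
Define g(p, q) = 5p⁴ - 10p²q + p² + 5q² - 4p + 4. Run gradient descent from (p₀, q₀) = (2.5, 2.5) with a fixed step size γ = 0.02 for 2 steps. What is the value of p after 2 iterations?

-1.9708468

∇g = (20p³ - 20pq + 2p - 4, -10p² + 10q)
Step 1: at (2.5, 2.5), ∇g = (188.5, -37.5) → (2.5, 2.5) − 0.02·(188.5, -37.5) = (-1.27, 3.25)
Step 2: at (-1.27, 3.25), ∇g = (35.04234, 16.371) → (-1.27, 3.25) − 0.02·(35.04234, 16.371) = (-1.9708468, 2.92258)
p = -1.9708468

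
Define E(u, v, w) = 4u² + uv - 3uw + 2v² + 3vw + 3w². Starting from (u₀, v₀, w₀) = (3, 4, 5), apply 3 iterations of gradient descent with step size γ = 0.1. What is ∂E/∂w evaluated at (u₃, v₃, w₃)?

∇E = (8u + v - 3w, u + 4v + 3w, -3u + 3v + 6w)
(u₁, v₁, w₁) = (3, 4, 5) − 0.1·(13, 34, 33) = (1.7, 0.6, 1.7)
(u₂, v₂, w₂) = (1.7, 0.6, 1.7) − 0.1·(9.1, 9.2, 6.9) = (0.79, -0.32, 1.01)
(u₃, v₃, w₃) = (0.79, -0.32, 1.01) − 0.1·(2.97, 2.54, 2.73) = (0.493, -0.574, 0.737)
∂E/∂w at (0.493, -0.574, 0.737) = 1.221

1.221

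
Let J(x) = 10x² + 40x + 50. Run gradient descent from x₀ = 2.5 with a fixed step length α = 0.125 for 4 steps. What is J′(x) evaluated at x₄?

J′(x) = 20x + 40
Step 1: J′(2.5) = 90; x₁ = 2.5 − 0.125·90 = -8.75
Step 2: J′(-8.75) = -135; x₂ = -8.75 − 0.125·(-135) = 8.125
Step 3: J′(8.125) = 202.5; x₃ = 8.125 − 0.125·202.5 = -17.1875
Step 4: J′(-17.1875) = -303.75; x₄ = -17.1875 − 0.125·(-303.75) = 20.78125
J′(x) at (20.78125) = 455.625

455.625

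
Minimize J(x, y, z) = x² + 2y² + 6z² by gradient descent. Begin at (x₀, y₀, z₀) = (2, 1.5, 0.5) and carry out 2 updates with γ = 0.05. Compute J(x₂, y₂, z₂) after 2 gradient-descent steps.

∇J = (2x, 4y, 12z)
Step 1: at (2, 1.5, 0.5), ∇J = (4, 6, 6) → (2, 1.5, 0.5) − 0.05·(4, 6, 6) = (1.8, 1.2, 0.2)
Step 2: at (1.8, 1.2, 0.2), ∇J = (3.6, 4.8, 2.4) → (1.8, 1.2, 0.2) − 0.05·(3.6, 4.8, 2.4) = (1.62, 0.96, 0.08)
J(1.62, 0.96, 0.08) = 4.506

4.506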